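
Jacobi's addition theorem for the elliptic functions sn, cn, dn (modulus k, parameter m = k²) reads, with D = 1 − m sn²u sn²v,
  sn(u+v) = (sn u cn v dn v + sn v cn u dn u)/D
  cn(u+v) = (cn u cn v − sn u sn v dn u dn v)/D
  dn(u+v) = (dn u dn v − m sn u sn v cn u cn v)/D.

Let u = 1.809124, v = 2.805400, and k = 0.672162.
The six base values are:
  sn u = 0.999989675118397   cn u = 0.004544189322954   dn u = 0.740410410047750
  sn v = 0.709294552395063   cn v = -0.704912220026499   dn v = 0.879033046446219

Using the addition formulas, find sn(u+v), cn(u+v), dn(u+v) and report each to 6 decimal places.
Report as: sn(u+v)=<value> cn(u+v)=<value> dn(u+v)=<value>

sn(u+v)=-0.798816 cn(u+v)=-0.601575 dn(u+v)=0.843624

m = k² = 0.451801754244
D = 1 − m·sn²u·sn²v = 0.7727037904301191
sn(u+v) = (sn u·cn v·dn v + sn v·cn u·dn u)/D = -0.6172482708433107/0.7727037904301191 = -0.7988161550232911
cn(u+v) = (cn u·cn v − sn u·sn v·dn u·dn v)/D = -0.4648394560340337/0.7727037904301191 = -0.6015752242852138
dn(u+v) = (dn u·dn v − m·sn u·sn v·cn u·cn v)/D = 0.6518717244055061/0.7727037904301191 = 0.8436243389496603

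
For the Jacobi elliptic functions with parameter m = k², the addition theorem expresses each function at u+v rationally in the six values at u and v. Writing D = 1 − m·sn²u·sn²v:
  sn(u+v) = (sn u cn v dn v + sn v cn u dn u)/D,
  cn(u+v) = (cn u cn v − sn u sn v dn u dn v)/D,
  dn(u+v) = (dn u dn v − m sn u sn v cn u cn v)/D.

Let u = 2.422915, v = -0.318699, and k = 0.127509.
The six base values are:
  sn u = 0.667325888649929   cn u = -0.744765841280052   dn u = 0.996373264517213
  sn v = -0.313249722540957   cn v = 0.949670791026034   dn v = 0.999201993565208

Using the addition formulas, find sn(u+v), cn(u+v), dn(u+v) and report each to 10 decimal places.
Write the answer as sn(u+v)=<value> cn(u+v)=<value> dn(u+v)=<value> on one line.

sn(u+v)=0.8663012316 cn(u+v)=-0.4995219475 dn(u+v)=0.9938804367

m = k² = 0.016258545081
D = 1 − m·sn²u·sn²v = 0.9992895410061513
sn(u+v) = (sn u·cn v·dn v + sn v·cn u·dn u)/D = 0.8656857601417156/0.9992895410061513 = 0.8663012316431186
cn(u+v) = (cn u·cn v − sn u·sn v·dn u·dn v)/D = -0.4991670576592015/0.9992895410061513 = -0.4995219475194415
dn(u+v) = (dn u·dn v − m·sn u·sn v·cn u·cn v)/D = 0.9931743254110162/0.9992895410061513 = 0.9938804367060843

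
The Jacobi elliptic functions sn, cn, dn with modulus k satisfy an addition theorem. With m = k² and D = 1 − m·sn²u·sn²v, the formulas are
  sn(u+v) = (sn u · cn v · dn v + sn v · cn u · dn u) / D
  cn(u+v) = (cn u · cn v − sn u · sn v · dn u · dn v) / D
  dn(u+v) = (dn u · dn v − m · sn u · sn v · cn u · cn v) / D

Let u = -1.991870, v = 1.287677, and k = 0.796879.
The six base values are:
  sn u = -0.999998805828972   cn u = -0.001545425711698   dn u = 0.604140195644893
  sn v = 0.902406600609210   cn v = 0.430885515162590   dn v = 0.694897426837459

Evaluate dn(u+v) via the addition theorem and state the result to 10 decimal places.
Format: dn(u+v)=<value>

m = k² = 0.635016140641
D = 1 − m·sn²u·sn²v = 0.4828836688782152
dn(u+v) = (dn u·dn v − m·sn u·sn v·cn u·cn v)/D = 0.4194338777961719/0.4828836688782152 = 0.8686023256296011

dn(u+v)=0.8686023256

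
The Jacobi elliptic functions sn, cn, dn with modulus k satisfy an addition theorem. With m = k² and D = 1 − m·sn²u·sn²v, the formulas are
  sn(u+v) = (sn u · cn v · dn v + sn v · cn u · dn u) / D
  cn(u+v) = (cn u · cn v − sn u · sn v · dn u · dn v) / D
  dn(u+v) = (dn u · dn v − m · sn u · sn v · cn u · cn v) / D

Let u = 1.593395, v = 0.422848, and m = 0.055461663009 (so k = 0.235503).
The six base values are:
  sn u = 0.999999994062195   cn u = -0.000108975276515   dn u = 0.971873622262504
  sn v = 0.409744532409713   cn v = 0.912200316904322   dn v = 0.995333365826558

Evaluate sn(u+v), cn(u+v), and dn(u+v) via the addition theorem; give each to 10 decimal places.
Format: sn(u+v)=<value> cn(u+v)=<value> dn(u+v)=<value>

m = k² = 0.055461663009
D = 1 − m·sn²u·sn²v = 0.9906885092382038
sn(u+v) = (sn u·cn v·dn v + sn v·cn u·dn u)/D = 0.9079000102172058/0.9906885092382038 = 0.9164333710858737
cn(u+v) = (cn u·cn v − sn u·sn v·dn u·dn v)/D = -0.3964609612360492/0.9906885092382038 = -0.4001873015978659
dn(u+v) = (dn u·dn v − m·sn u·sn v·cn u·cn v)/D = 0.9673405026463025/0.9906885092382038 = 0.9764325452711116

sn(u+v)=0.9164333711 cn(u+v)=-0.4001873016 dn(u+v)=0.9764325453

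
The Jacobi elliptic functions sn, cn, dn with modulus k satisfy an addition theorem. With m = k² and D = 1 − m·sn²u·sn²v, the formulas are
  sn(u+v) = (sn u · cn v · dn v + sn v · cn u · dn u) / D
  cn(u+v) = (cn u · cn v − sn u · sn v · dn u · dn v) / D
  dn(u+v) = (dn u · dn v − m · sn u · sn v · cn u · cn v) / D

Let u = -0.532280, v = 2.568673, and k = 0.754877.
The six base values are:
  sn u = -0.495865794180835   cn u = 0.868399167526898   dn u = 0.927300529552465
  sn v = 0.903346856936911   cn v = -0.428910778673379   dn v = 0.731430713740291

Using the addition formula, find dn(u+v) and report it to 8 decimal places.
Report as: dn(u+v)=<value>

m = k² = 0.569839285129
D = 1 − m·sn²u·sn²v = 0.8856622178467297
dn(u+v) = (dn u·dn v − m·sn u·sn v·cn u·cn v)/D = 0.5831830365624379/0.8856622178467297 = 0.6584711697201042

dn(u+v)=0.65847117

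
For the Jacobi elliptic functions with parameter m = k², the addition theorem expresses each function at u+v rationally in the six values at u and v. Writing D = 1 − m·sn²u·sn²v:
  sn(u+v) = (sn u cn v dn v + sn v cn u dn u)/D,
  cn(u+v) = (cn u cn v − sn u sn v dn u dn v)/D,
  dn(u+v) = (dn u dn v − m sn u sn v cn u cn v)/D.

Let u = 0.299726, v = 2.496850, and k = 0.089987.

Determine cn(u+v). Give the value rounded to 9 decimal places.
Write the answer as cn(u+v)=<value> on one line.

sn u = 0.2952243332338064, cn u = 0.9554279633057923, dn u = 0.9996470521826404
sn v = 0.6058147117121907, cn v = -0.7956057661135163, dn v = 0.9985129272467607
m = k² = 0.008097660169
D = 1 − m·sn²u·sn²v = 0.9997409739284277
cn(u+v) = (cn u·cn v − sn u·sn v·dn u·dn v)/D = -0.938666244943702/0.9997409739284277 = -0.9389094469693126

cn(u+v)=-0.938909447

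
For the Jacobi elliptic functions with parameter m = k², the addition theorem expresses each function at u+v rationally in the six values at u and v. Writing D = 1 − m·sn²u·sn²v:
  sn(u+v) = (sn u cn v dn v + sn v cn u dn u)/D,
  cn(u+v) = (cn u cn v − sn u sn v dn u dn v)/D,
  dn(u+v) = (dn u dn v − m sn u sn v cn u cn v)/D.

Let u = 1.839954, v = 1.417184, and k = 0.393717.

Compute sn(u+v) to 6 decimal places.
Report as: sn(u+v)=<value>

sn u = 0.9827183044258231, cn u = -0.1851073584340594, dn u = 0.9221162647694762
sn v = 0.9794882707004653, cn v = 0.2015011850094485, dn v = 0.922648837645023
m = k² = 0.155013076089
D = 1 − m·sn²u·sn²v = 0.856376698798975
sn(u+v) = (sn u·cn v·dn v + sn v·cn u·dn u)/D = 0.01551256207814506/0.856376698798975 = 0.01811418047676991

sn(u+v)=0.018114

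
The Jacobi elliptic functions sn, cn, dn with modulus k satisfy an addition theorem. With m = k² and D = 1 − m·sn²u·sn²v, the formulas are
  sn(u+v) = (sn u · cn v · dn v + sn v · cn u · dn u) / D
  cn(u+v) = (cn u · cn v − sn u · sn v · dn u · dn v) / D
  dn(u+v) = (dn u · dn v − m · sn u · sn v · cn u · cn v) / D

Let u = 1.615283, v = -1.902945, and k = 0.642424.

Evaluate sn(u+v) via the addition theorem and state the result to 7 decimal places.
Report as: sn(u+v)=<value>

sn(u+v)=-0.2821689

sn u = 0.991375838984149, cn u = 0.1310494024346343, dn u = 0.7709599466324034
sn v = -0.9960092517437495, cn v = -0.08925004448657882, dn v = 0.7684912905265749
m = k² = 0.412708595776
D = 1 − m·sn²u·sn²v = 0.5976102400529768
sn(u+v) = (sn u·cn v·dn v + sn v·cn u·dn u)/D = -0.1686270086152733/0.5976102400529768 = -0.2821688741483495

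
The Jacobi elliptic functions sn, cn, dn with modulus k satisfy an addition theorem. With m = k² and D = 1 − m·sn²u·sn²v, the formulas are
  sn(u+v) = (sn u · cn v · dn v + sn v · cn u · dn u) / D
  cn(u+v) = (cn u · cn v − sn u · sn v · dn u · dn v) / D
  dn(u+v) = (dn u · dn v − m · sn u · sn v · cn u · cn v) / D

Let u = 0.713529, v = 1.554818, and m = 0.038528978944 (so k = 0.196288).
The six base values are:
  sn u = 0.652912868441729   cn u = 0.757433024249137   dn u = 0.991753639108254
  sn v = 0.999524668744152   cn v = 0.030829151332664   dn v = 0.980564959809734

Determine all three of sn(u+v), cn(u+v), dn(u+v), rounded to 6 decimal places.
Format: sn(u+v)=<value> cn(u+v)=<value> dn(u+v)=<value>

sn(u+v)=0.783423 cn(u+v)=-0.621489 dn(u+v)=0.988106

m = k² = 0.038528978944
D = 1 − m·sn²u·sn²v = 0.983590891338386
sn(u+v) = (sn u·cn v·dn v + sn v·cn u·dn u)/D = 0.7705674421098731/0.983590891338386 = 0.7834227104943511
cn(u+v) = (cn u·cn v − sn u·sn v·dn u·dn v)/D = -0.6112911406883695/0.983590891338386 = -0.6214892249119723
dn(u+v) = (dn u·dn v − m·sn u·sn v·cn u·cn v)/D = 0.9718917267554637/0.983590891338386 = 0.9881056598978839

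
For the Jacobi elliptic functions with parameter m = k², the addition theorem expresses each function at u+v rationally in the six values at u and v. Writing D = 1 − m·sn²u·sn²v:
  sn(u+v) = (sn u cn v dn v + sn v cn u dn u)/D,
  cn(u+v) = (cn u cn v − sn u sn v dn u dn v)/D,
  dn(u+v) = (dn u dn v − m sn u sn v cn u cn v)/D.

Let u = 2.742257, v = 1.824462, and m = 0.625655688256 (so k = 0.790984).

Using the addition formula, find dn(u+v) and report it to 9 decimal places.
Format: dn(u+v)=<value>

sn u = 0.8799419434985672, cn u = -0.475081231024721, dn u = 0.7180223966250508
sn v = 0.9955520423345057, cn v = 0.09421322095966474, dn v = 0.6163584294840985
m = k² = 0.625655688256
D = 1 − m·sn²u·sn²v = 0.5198561490246641
dn(u+v) = (dn u·dn v − m·sn u·sn v·cn u·cn v)/D = 0.4670911653724696/0.5198561490246641 = 0.8985007992091845

dn(u+v)=0.898500799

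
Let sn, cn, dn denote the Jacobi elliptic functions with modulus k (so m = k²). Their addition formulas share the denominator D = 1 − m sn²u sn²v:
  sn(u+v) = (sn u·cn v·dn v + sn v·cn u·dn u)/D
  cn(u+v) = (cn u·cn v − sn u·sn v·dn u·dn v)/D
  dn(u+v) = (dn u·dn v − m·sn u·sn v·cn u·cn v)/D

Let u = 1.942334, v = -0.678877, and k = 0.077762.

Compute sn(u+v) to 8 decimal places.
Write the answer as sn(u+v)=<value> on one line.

sn(u+v)=0.95269485

sn u = 0.9330176555800492, cn u = -0.3598305912174626, dn u = 0.9973645351183162
sn v = -0.6276956502797831, cn v = 0.778458843240823, dn v = 0.9988080391407213
m = k² = 0.006046928644
D = 1 − m·sn²u·sn²v = 0.9979259806394113
sn(u+v) = (sn u·cn v·dn v + sn v·cn u·dn u)/D = 0.9507189448768043/0.9979259806394113 = 0.9526948524455094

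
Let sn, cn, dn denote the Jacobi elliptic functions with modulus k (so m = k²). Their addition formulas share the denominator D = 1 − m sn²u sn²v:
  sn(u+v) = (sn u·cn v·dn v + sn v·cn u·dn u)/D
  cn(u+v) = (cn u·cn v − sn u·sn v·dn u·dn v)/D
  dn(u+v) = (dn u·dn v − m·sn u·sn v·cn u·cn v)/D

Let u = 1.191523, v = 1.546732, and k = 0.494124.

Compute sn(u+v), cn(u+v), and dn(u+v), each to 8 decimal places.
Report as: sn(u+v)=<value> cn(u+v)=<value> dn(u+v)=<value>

sn(u+v)=0.57916662 cn(u+v)=-0.81520919 dn(u+v)=0.95817584

sn u = 0.9085536997159541, cn u = 0.4177680872594889, dn u = 0.8935628142829979
sn v = 0.9930212686379591, cn v = 0.1179354061877022, dn v = 0.8713423064394383
m = k² = 0.244158527376
D = 1 − m·sn²u·sn²v = 0.8012577510218227
sn(u+v) = (sn u·cn v·dn v + sn v·cn u·dn u)/D = 0.4640617473763078/0.8012577510218227 = 0.5791666249524603
cn(u+v) = (cn u·cn v − sn u·sn v·dn u·dn v)/D = -0.653192680757062/0.8012577510218227 = -0.8152091882094903
dn(u+v) = (dn u·dn v − m·sn u·sn v·cn u·cn v)/D = 0.7677458157918637/0.8012577510218227 = 0.9581758364431145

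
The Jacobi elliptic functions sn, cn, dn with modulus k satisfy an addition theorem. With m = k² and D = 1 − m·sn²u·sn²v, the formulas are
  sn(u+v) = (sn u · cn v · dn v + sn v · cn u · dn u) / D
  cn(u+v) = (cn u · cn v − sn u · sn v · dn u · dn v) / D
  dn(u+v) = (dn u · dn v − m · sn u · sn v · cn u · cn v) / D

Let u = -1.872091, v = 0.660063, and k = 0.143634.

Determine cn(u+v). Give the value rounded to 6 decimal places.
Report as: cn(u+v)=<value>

cn(u+v)=0.355383

sn u = -0.9582030575645093, cn u = -0.2860889730032001, dn u = 0.9904836369259351
sn v = 0.6124507603001258, cn v = 0.7905087388560596, dn v = 0.9961232346365198
m = k² = 0.020630725956
D = 1 − m·sn²u·sn²v = 0.9928948709380411
cn(u+v) = (cn u·cn v − sn u·sn v·dn u·dn v)/D = 0.3528582216740753/0.9928948709380411 = 0.3553832656429287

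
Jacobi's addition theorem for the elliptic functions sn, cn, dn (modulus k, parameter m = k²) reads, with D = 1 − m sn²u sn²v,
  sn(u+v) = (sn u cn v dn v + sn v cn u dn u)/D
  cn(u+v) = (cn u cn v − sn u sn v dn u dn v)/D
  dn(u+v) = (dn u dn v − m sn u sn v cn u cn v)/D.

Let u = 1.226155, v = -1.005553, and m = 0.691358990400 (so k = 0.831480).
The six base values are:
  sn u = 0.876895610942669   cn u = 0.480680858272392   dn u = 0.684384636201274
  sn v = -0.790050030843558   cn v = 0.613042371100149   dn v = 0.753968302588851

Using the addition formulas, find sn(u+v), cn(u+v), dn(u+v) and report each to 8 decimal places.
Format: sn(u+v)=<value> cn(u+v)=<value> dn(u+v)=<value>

sn(u+v)=0.21762348 cn(u+v)=0.97603280 dn(u+v)=0.98349238

m = k² = 0.6913589904
D = 1 − m·sn²u·sn²v = 0.6681753872866544
sn(u+v) = (sn u·cn v·dn v + sn v·cn u·dn u)/D = 0.145410652166251/0.6681753872866544 = 0.2176234787048033
cn(u+v) = (cn u·cn v − sn u·sn v·dn u·dn v)/D = 0.6521610923784523/0.6681753872866544 = 0.9760327973569433
dn(u+v) = (dn u·dn v − m·sn u·sn v·cn u·cn v)/D = 0.657145399037077/0.6681753872866544 = 0.9834923757153517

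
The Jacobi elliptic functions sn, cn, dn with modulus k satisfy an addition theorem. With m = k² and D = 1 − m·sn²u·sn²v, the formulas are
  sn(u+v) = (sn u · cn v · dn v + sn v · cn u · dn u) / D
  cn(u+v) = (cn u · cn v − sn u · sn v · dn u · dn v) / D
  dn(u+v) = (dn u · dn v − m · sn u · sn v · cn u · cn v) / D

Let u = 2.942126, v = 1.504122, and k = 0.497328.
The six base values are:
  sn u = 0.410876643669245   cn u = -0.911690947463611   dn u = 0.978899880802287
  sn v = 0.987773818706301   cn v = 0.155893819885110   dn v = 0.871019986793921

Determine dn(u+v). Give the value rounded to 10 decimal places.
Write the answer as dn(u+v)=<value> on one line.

dn(u+v)=0.9037263607

m = k² = 0.247335139584
D = 1 − m·sn²u·sn²v = 0.9592597440855115
dn(u+v) = (dn u·dn v − m·sn u·sn v·cn u·cn v)/D = 0.8669083174750226/0.9592597440855115 = 0.9037263606860412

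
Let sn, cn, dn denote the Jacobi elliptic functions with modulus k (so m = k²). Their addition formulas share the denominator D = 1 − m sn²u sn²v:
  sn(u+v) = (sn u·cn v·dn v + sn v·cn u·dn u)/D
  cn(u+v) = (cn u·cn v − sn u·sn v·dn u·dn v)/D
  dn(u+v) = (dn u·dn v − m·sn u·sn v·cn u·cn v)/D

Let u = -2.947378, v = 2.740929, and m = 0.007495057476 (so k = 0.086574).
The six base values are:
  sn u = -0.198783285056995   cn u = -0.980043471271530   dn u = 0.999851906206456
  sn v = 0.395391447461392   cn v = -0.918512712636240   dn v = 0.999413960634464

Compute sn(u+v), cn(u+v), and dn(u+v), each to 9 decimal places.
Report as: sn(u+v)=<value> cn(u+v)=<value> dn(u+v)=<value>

sn(u+v)=-0.204974938 cn(u+v)=0.978767222 dn(u+v)=0.999842536

m = k² = 0.007495057476
D = 1 − m·sn²u·sn²v = 0.9999536991209454
sn(u+v) = (sn u·cn v·dn v + sn v·cn u·dn u)/D = -0.2049654478147766/0.9999536991209454 = -0.2049749383346056
cn(u+v) = (cn u·cn v − sn u·sn v·dn u·dn v)/D = 0.9787219041115562/0.9999536991209454 = 0.9787672218943198
dn(u+v) = (dn u·dn v − m·sn u·sn v·cn u·cn v)/D = 0.9997962426235843/0.9999536991209454 = 0.9998425362119271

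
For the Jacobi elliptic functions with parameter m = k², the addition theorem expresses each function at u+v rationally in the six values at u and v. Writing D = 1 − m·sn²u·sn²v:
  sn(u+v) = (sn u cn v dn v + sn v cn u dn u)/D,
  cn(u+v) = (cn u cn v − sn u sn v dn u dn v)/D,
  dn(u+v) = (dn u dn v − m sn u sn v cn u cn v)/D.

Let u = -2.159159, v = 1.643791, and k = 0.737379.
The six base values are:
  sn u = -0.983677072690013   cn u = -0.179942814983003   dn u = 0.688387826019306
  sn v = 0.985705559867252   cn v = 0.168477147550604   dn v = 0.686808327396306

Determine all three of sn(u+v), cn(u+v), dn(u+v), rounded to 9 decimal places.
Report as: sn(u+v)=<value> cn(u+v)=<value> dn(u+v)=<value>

sn(u+v)=-0.482645196 cn(u+v)=0.875815971 dn(u+v)=0.934526927

m = k² = 0.543727789641
D = 1 − m·sn²u·sn²v = 0.4888115405353698
sn(u+v) = (sn u·cn v·dn v + sn v·cn u·dn u)/D = -0.2359225419603313/0.4888115405353698 = -0.482645196351006
cn(u+v) = (cn u·cn v − sn u·sn v·dn u·dn v)/D = 0.4281089538371479/0.4888115405353698 = 0.8758159706464017
dn(u+v) = (dn u·dn v − m·sn u·sn v·cn u·cn v)/D = 0.4568075466981173/0.4888115405353698 = 0.9345269266715753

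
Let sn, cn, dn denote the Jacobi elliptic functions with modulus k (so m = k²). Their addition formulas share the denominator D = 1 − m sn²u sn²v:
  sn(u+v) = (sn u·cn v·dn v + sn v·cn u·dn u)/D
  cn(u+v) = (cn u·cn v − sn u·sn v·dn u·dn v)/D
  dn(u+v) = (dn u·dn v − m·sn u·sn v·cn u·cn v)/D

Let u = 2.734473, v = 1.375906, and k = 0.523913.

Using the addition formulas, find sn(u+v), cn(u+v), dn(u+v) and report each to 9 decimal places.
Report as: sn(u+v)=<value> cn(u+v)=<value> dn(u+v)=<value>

sn(u+v)=-0.641928994 cn(u+v)=-0.766764088 dn(u+v)=0.941749573

sn u = 0.6066455523138877, cn u = -0.7949724359106913, dn u = 0.9481478864038727
sn v = 0.9619556563878243, cn v = 0.2732056279498469, dn v = 0.8637146966714437
m = k² = 0.274484831569
D = 1 − m·sn²u·sn²v = 0.9065243506444261
sn(u+v) = (sn u·cn v·dn v + sn v·cn u·dn u)/D = -0.5819242642442044/0.9065243506444261 = -0.6419289937777497
cn(u+v) = (cn u·cn v − sn u·sn v·dn u·dn v)/D = -0.695090317149606/0.9065243506444261 = -0.7667640881962886
dn(u+v) = (dn u·dn v − m·sn u·sn v·cn u·cn v)/D = 0.8537189199312192/0.9065243506444261 = 0.9417495727768715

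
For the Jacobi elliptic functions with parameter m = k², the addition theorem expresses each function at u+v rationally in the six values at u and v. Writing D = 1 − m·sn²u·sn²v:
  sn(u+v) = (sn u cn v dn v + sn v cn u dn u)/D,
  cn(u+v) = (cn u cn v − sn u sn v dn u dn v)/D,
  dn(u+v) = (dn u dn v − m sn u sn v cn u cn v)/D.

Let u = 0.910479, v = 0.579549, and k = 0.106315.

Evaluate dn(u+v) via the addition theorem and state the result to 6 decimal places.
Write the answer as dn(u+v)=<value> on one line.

sn u = 0.7890587704012919, cn u = 0.6143177165382758, dn u = 0.9964751236520569
sn v = 0.5473597878350042, cn v = 0.836897402709089, dn v = 0.9983053773492259
m = k² = 0.011302879225
D = 1 − m·sn²u·sn²v = 0.997891597284841
dn(u+v) = (dn u·dn v − m·sn u·sn v·cn u·cn v)/D = 0.9922766889442631/0.997891597284841 = 0.9943732281583937

dn(u+v)=0.994373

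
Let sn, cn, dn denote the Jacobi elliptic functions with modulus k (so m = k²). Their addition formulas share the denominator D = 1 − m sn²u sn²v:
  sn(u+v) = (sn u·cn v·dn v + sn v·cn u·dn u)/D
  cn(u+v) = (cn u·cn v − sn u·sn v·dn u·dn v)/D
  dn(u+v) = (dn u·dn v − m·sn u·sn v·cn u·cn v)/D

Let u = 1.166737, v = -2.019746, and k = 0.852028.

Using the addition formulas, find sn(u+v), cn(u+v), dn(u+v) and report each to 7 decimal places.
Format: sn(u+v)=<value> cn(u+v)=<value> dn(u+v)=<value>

sn(u+v)=-0.7095816 cn(u+v)=0.7046233 dn(u+v)=0.7965419

sn u = 0.8527863925750214, cn u = 0.5222598669617276, dn u = 0.6870629623625678
sn v = -0.9987410147925259, cn v = 0.05016358610780868, dn v = 0.525238099804502
m = k² = 0.725951712784
D = 1 − m·sn²u·sn²v = 0.4733840260311709
sn(u+v) = (sn u·cn v·dn v + sn v·cn u·dn u)/D = -0.3359045873947059/0.4733840260311709 = -0.7095815847672638
cn(u+v) = (cn u·cn v − sn u·sn v·dn u·dn v)/D = 0.3335574077556556/0.4733840260311709 = 0.7046232855641222
dn(u+v) = (dn u·dn v − m·sn u·sn v·cn u·cn v)/D = 0.3770701936891785/0.4733840260311709 = 0.7965418623237396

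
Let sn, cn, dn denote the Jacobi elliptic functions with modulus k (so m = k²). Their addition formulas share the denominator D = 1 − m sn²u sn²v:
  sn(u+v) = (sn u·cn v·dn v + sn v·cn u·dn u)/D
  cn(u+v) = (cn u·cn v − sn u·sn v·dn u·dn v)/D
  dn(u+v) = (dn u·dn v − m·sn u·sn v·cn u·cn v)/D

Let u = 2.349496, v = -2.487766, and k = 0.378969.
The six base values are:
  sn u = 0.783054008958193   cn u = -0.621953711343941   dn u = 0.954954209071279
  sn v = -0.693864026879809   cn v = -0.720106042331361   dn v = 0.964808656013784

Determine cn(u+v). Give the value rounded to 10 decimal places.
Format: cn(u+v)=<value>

m = k² = 0.143617502961
D = 1 − m·sn²u·sn²v = 0.9576025681612689
cn(u+v) = (cn u·cn v − sn u·sn v·dn u·dn v)/D = 0.9484714530450996/0.9576025681612689 = 0.9904646087847255

cn(u+v)=0.9904646088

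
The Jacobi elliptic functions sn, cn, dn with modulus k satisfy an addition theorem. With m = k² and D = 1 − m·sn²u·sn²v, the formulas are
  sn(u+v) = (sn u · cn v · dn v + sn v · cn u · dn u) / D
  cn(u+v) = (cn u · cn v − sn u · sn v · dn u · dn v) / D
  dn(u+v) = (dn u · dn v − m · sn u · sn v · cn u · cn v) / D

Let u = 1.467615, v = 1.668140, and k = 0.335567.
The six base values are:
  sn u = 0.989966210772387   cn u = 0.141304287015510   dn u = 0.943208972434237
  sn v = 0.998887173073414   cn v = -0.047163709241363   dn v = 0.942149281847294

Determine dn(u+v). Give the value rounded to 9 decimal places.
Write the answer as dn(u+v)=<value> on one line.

m = k² = 0.112605211489
D = 1 − m·sn²u·sn²v = 0.8898886451298636
dn(u+v) = (dn u·dn v − m·sn u·sn v·cn u·cn v)/D = 0.8893857494464239/0.8898886451298636 = 0.9994348779634486

dn(u+v)=0.999434878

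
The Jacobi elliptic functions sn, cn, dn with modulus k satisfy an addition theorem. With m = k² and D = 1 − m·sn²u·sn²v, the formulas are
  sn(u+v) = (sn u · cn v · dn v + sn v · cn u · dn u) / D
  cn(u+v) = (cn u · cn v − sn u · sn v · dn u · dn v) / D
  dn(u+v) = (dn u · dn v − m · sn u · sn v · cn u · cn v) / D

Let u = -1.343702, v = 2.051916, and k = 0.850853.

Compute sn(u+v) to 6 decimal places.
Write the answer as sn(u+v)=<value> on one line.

sn(u+v)=0.620895

sn u = -0.908055220248128, cn u = 0.4188504709083228, dn u = 0.6348669190396826
sn v = 0.9994968807870405, cn v = 0.03171727127254951, dn v = 0.5260964324905736
m = k² = 0.723950827609
D = 1 − m·sn²u·sn²v = 0.403656521773137
sn(u+v) = (sn u·cn v·dn v + sn v·cn u·dn u)/D = 0.2506284002980538/0.403656521773137 = 0.6208952086222256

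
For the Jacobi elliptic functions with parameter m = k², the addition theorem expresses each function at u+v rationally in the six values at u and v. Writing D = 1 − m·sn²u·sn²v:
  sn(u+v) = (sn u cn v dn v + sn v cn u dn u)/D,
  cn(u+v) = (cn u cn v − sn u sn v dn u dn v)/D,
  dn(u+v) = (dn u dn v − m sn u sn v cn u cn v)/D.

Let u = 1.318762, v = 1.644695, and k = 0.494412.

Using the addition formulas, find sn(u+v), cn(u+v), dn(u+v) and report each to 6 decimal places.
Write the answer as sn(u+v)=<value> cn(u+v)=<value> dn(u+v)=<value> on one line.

sn(u+v)=0.388947 cn(u+v)=-0.921260 dn(u+v)=0.981336

sn u = 0.9498417226339461, cn u = 0.3127310377045711, dn u = 0.882872297288325
sn v = 0.9994528238502417, cn v = 0.03307647045525963, dn v = 0.8693815089334873
m = k² = 0.244443225744
D = 1 − m·sn²u·sn²v = 0.7797047719233645
sn(u+v) = (sn u·cn v·dn v + sn v·cn u·dn u)/D = 0.3032642102673069/0.7797047719233645 = 0.3889474852375459
cn(u+v) = (cn u·cn v − sn u·sn v·dn u·dn v)/D = -0.7183107615308381/0.7797047719233645 = -0.9212599273426523
dn(u+v) = (dn u·dn v − m·sn u·sn v·cn u·cn v)/D = 0.7651524606451982/0.7797047719233645 = 0.981336126438897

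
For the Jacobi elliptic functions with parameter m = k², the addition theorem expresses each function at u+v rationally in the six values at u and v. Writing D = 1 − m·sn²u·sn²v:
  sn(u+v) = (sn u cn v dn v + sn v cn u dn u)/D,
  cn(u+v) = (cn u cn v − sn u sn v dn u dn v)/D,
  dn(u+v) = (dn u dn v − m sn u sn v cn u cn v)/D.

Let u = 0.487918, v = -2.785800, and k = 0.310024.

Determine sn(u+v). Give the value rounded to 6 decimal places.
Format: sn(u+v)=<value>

sn u = 0.4672214745342277, cn u = 0.8841403133745582, dn u = 0.989453644714607
sn v = -0.4208501579611109, cn v = -0.9071301695700061, dn v = 0.9914517773546132
m = k² = 0.096114880576
D = 1 − m·sn²u·sn²v = 0.996283867323886
sn(u+v) = (sn u·cn v·dn v + sn v·cn u·dn u)/D = -0.7883740872498204/0.996283867323886 = -0.7913147177294648

sn(u+v)=-0.791315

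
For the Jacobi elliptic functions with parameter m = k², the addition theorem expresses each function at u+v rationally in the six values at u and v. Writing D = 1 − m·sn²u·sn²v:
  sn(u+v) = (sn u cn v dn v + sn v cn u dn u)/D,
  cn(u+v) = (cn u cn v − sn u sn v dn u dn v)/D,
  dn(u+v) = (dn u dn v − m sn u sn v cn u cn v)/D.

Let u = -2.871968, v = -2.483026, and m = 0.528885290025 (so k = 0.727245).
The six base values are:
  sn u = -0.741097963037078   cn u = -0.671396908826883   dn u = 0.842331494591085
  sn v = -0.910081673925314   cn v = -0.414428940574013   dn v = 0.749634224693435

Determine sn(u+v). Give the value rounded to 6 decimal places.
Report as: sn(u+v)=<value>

m = k² = 0.528885290025
D = 1 − m·sn²u·sn²v = 0.7594122749316106
sn(u+v) = (sn u·cn v·dn v + sn v·cn u·dn u)/D = 0.7449234541942448/0.7594122749316106 = 0.9809210079746597

sn(u+v)=0.980921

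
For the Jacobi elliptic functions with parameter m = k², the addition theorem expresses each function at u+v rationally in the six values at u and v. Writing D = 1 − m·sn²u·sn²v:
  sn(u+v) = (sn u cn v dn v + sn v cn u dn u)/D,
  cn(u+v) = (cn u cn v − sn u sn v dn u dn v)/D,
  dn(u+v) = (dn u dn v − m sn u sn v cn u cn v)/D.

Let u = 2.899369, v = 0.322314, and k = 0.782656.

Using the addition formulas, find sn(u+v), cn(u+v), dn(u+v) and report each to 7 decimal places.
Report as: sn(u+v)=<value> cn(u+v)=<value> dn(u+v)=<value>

sn u = 0.8067034960071912, cn u = -0.5909564023934216, dn u = 0.7754806521911463
sn v = 0.3135940050756423, cn v = 0.9495571599333123, dn v = 0.9694127383018175
m = k² = 0.612550414336
D = 1 − m·sn²u·sn²v = 0.9607982712272528
sn(u+v) = (sn u·cn v·dn v + sn v·cn u·dn u)/D = 0.5988685261273858/0.9607982712272528 = 0.6233030845928098
cn(u+v) = (cn u·cn v − sn u·sn v·dn u·dn v)/D = -0.751325366540549/0.9607982712272528 = -0.7819803480504408
dn(u+v) = (dn u·dn v − m·sn u·sn v·cn u·cn v)/D = 0.8387169286310865/0.9607982712272528 = 0.8729375913216116

sn(u+v)=0.6233031 cn(u+v)=-0.7819803 dn(u+v)=0.8729376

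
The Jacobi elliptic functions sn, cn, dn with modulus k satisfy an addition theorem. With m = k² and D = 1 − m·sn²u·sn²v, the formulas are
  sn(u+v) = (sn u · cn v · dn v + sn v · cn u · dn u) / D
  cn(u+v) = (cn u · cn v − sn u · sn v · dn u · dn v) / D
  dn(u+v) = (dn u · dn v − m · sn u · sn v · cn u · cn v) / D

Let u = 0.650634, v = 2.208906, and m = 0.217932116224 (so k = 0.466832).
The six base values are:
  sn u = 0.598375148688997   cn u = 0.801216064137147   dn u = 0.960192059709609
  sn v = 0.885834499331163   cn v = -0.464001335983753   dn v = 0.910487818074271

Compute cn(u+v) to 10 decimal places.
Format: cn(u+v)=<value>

m = k² = 0.217932116224
D = 1 − m·sn²u·sn²v = 0.9387686953309511
cn(u+v) = (cn u·cn v − sn u·sn v·dn u·dn v)/D = -0.8351678410994525/0.9387686953309511 = -0.8896417671927424

cn(u+v)=-0.8896417672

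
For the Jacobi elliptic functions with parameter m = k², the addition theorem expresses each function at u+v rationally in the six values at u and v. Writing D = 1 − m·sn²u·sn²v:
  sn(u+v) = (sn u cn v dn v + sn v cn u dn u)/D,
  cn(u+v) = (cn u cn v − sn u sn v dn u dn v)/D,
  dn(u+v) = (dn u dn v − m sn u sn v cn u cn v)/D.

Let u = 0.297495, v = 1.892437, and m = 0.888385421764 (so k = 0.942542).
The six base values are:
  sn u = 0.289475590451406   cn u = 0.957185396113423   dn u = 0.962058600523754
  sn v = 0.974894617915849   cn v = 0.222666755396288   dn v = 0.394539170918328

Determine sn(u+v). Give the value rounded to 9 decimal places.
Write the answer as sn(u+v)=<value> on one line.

sn(u+v)=0.993470691

m = k² = 0.888385421764
D = 1 − m·sn²u·sn²v = 0.9292476831624508
sn(u+v) = (sn u·cn v·dn v + sn v·cn u·dn u)/D = 0.9231803382983062/0.9292476831624508 = 0.9934706914269659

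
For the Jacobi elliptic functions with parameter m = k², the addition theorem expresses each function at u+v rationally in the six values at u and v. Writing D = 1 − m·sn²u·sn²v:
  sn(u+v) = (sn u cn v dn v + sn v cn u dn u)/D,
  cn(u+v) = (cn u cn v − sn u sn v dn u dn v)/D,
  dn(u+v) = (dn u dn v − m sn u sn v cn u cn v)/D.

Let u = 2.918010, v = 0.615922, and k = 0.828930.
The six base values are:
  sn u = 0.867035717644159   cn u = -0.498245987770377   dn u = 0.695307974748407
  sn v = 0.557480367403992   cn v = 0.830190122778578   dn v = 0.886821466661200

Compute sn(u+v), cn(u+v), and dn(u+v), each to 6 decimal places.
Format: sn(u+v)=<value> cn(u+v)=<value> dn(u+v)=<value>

m = k² = 0.6871249449
D = 1 − m·sn²u·sn²v = 0.8394653270370533
sn(u+v) = (sn u·cn v·dn v + sn v·cn u·dn u)/D = 0.4452076911077324/0.8394653270370533 = 0.5303467299586053
cn(u+v) = (cn u·cn v − sn u·sn v·dn u·dn v)/D = -0.7116826168145101/0.8394653270370533 = -0.8477808360786496
dn(u+v) = (dn u·dn v − m·sn u·sn v·cn u·cn v)/D = 0.7539940827185639/0.8394653270370533 = 0.8981837110292981

sn(u+v)=0.530347 cn(u+v)=-0.847781 dn(u+v)=0.898184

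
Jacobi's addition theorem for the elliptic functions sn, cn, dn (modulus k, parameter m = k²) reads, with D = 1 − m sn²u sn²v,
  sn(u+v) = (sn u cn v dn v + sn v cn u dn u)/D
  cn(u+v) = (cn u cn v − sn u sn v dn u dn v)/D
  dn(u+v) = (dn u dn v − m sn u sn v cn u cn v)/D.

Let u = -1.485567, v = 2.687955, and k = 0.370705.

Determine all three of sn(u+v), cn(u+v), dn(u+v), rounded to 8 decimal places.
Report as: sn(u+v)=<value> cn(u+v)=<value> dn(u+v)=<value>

sn(u+v)=0.92177041 cn(u+v)=0.38773614 dn(u+v)=0.93980730

sn u = -0.9910850221263897, cn u = 0.133230923275093, dn u = 0.9300629617321526
sn v = 0.5369508348686886, cn v = -0.8436135376662814, dn v = 0.9799892624342514
m = k² = 0.137422197025
D = 1 − m·sn²u·sn²v = 0.9610822470194757
sn(u+v) = (sn u·cn v·dn v + sn v·cn u·dn u)/D = 0.8858971769945988/0.9610822470194757 = 0.921770410120422
cn(u+v) = (cn u·cn v − sn u·sn v·dn u·dn v)/D = 0.3726463166717268/0.9610822470194757 = 0.3877361358274839
dn(u+v) = (dn u·dn v − m·sn u·sn v·cn u·cn v)/D = 0.9032321117833675/0.9610822470194757 = 0.9398073001394896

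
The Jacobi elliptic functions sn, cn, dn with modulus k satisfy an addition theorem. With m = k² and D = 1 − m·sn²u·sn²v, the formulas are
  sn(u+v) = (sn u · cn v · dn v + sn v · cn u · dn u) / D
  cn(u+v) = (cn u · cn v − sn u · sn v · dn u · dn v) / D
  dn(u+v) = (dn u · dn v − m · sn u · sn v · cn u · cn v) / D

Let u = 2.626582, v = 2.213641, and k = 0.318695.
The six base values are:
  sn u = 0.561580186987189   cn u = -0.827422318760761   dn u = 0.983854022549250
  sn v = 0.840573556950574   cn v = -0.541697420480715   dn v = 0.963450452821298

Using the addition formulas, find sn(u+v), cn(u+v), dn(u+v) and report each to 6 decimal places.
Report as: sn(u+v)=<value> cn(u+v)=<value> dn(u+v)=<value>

sn(u+v)=-1.000000 cn(u+v)=0.000777 dn(u+v)=0.947857

m = k² = 0.101566503025
D = 1 − m·sn²u·sn²v = 0.9773678662289674
sn(u+v) = (sn u·cn v·dn v + sn v·cn u·dn u)/D = -0.9773675712043267/0.9773678662289674 = -0.9999996981437073
cn(u+v) = (cn u·cn v − sn u·sn v·dn u·dn v)/D = 0.0007594044509341611/0.9773678662289674 = 0.0007769893784867446
dn(u+v) = (dn u·dn v − m·sn u·sn v·cn u·cn v)/D = 0.9264053168668882/0.9773678662289674 = 0.9478573512359161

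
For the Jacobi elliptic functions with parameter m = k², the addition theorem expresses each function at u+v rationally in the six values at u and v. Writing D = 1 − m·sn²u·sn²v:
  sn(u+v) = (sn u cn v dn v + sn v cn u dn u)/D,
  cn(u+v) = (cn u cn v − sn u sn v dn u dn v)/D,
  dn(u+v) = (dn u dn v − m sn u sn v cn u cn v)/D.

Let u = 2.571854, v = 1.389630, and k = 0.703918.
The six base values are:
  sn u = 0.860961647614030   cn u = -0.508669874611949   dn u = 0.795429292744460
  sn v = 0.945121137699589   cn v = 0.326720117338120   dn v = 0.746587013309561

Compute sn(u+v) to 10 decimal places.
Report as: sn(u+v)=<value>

sn(u+v)=-0.2565746097

m = k² = 0.495500550724
D = 1 − m·sn²u·sn²v = 0.6719147501152438
sn(u+v) = (sn u·cn v·dn v + sn v·cn u·dn u)/D = -0.1723962647559742/0.6719147501152438 = -0.2565746096903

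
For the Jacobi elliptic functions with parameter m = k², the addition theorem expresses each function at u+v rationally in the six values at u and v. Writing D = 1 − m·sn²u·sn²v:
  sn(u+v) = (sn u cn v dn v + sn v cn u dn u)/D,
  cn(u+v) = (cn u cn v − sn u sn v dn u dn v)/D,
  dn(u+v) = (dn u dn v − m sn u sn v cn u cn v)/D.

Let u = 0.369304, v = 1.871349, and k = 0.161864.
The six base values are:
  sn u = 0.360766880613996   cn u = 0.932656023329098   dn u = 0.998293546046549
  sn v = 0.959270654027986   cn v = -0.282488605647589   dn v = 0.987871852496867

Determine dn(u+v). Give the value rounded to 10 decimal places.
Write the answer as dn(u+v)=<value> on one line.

m = k² = 0.026199954496
D = 1 − m·sn²u·sn²v = 0.9968621211127685
dn(u+v) = (dn u·dn v − m·sn u·sn v·cn u·cn v)/D = 0.9885749551796163/0.9968621211127685 = 0.9916867480891926

dn(u+v)=0.9916867481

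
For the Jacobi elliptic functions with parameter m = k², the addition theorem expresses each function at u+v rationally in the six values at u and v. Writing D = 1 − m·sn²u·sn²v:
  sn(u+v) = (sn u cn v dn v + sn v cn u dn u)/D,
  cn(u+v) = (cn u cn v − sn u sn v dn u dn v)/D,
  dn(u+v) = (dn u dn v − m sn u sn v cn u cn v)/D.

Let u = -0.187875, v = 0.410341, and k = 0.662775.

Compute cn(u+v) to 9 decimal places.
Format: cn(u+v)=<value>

sn u = -0.1862984458938985, cn u = 0.9824932005146489, dn u = 0.9923478135510887
sn v = 0.3944468073067229, cn v = 0.918918775630106, dn v = 0.9652225782525827
m = k² = 0.439270700625
D = 1 − m·sn²u·sn²v = 0.9976279295072027
cn(u+v) = (cn u·cn v − sn u·sn v·dn u·dn v)/D = 0.9732178996707164/0.9976279295072027 = 0.9755319301770711

cn(u+v)=0.975531930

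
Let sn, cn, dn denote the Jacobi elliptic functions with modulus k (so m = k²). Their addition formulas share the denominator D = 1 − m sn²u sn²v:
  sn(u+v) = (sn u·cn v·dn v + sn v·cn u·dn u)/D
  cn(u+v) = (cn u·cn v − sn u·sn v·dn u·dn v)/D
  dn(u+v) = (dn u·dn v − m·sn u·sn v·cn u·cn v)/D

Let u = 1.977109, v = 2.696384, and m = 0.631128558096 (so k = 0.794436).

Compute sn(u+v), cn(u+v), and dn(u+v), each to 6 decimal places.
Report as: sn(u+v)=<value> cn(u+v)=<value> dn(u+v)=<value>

sn u = 0.9999893721586239, cn u = 0.004610376318822639, dn u = 0.607358919339397
sn v = 0.8983827754488099, cn v = -0.4392133749977262, dn v = 0.700443741607692
m = k² = 0.631128558096
D = 1 − m·sn²u·sn²v = 0.4906322622890234
sn(u+v) = (sn u·cn v·dn v + sn v·cn u·dn u)/D = -0.3051253807687513/0.4906322622890234 = -0.6219023986421156
cn(u+v) = (cn u·cn v − sn u·sn v·dn u·dn v)/D = -0.384211554758013/0.4906322622890234 = -0.7830947621860225
dn(u+v) = (dn u·dn v − m·sn u·sn v·cn u·cn v)/D = 0.4265688720667461/0.4906322622890234 = 0.8694268698854161

sn(u+v)=-0.621902 cn(u+v)=-0.783095 dn(u+v)=0.869427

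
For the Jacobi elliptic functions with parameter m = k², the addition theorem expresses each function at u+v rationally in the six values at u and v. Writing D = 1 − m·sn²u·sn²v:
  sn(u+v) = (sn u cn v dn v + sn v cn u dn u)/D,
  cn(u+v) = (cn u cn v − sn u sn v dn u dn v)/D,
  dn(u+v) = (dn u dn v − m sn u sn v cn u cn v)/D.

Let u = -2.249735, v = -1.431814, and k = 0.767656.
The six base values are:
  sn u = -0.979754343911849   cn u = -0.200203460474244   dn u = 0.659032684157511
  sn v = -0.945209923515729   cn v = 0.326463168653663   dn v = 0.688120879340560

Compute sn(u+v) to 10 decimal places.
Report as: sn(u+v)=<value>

sn(u+v)=-0.1928507054

m = k² = 0.589295734336
D = 1 − m·sn²u·sn²v = 0.4946128005296915
sn(u+v) = (sn u·cn v·dn v + sn v·cn u·dn u)/D = -0.09538642748758279/0.4946128005296915 = -0.1928507054112458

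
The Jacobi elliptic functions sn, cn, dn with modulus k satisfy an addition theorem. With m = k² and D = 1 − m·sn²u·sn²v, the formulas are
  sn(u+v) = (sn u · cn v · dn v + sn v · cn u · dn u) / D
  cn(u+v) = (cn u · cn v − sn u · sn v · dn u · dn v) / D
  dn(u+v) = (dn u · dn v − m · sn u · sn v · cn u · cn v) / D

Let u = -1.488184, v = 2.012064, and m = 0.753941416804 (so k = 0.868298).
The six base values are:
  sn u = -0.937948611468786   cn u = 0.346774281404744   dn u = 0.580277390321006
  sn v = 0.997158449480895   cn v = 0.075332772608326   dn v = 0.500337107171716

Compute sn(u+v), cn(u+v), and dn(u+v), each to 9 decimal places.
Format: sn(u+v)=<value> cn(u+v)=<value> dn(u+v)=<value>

m = k² = 0.753941416804
D = 1 − m·sn²u·sn²v = 0.3404859708829489
sn(u+v) = (sn u·cn v·dn v + sn v·cn u·dn u)/D = 0.1653005291168144/0.3404859708829489 = 0.4854841116894088
cn(u+v) = (cn u·cn v − sn u·sn v·dn u·dn v)/D = 0.297668324552354/0.3404859708829489 = 0.8742454902927127
dn(u+v) = (dn u·dn v − m·sn u·sn v·cn u·cn v)/D = 0.3087552450670965/0.3404859708829489 = 0.9068075382560747

sn(u+v)=0.485484112 cn(u+v)=0.874245490 dn(u+v)=0.906807538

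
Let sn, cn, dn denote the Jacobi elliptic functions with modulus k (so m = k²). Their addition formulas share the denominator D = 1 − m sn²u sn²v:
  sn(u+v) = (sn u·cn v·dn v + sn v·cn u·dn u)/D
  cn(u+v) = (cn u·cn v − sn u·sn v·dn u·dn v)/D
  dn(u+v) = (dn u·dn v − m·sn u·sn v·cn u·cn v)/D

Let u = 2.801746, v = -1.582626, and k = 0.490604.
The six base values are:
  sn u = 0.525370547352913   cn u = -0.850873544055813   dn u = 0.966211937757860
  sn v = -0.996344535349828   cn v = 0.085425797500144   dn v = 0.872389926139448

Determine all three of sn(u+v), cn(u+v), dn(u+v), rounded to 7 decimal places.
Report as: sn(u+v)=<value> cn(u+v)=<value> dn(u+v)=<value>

m = k² = 0.240692284816
D = 1 − m·sn²u·sn²v = 0.9340503188093512
sn(u+v) = (sn u·cn v·dn v + sn v·cn u·dn u)/D = 0.8582719625366556/0.9340503188093512 = 0.9188712270134531
cn(u+v) = (cn u·cn v − sn u·sn v·dn u·dn v)/D = 0.368536614722782/0.9340503188093512 = 0.394557560017282
dn(u+v) = (dn u·dn v − m·sn u·sn v·cn u·cn v)/D = 0.8337557537877493/0.9340503188093512 = 0.8926240235649735

sn(u+v)=0.9188712 cn(u+v)=0.3945576 dn(u+v)=0.8926240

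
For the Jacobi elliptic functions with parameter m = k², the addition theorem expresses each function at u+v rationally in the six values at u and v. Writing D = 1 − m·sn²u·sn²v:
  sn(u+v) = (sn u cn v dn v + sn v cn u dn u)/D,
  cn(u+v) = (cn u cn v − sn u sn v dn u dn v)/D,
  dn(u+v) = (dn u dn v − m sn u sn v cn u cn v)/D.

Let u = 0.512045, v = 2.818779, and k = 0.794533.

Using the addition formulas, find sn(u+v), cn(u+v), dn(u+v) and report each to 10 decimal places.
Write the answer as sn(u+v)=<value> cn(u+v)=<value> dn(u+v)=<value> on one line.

sn(u+v)=0.5760365171 cn(u+v)=-0.8174239604 dn(u+v)=0.8891169762

sn u = 0.478310108638148, cn u = 0.8781910042664768, dn u = 0.9249728607287001
sn v = 0.8565954975501706, cn v = -0.5159885207800419, dn v = 0.7326613384565392
m = k² = 0.631282688089
D = 1 − m·sn²u·sn²v = 0.8940271600549673
sn(u+v) = (sn u·cn v·dn v + sn v·cn u·dn u)/D = 0.5149922914713177/0.8940271600549673 = 0.5760365171005035
cn(u+v) = (cn u·cn v − sn u·sn v·dn u·dn v)/D = -0.7307992218393992/0.8940271600549673 = -0.8174239603576111
dn(u+v) = (dn u·dn v − m·sn u·sn v·cn u·cn v)/D = 0.7948947252174733/0.8940271600549673 = 0.8891169762321325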